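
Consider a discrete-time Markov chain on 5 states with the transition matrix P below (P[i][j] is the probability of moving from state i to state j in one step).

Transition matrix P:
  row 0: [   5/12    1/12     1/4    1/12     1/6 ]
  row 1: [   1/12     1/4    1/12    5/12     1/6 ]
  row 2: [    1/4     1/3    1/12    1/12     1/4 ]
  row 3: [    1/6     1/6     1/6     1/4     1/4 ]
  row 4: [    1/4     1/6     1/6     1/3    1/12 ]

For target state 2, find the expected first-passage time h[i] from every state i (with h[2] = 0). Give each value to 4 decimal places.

h = [5.1080, 6.4123, 0.0000, 5.8149, 5.7644]

First-step conditioning: h[2] = 0; for i ≠ 2, h[i] = 1 + Σ_k P[i][k]·h[k].
  h[0] = 1 + 5/12·h[0] + 1/12·h[1] + 1/12·h[3] + 1/6·h[4]
  h[1] = 1 + 1/12·h[0] + 1/4·h[1] + 5/12·h[3] + 1/6·h[4]
  h[3] = 1 + 1/6·h[0] + 1/6·h[1] + 1/4·h[3] + 1/4·h[4]
  h[4] = 1 + 1/4·h[0] + 1/6·h[1] + 1/3·h[3] + 1/12·h[4]
Solving the 4×4 linear system over states ≠ 2 gives exactly h = [3642/713, 4572/713, 0, 4146/713, 4110/713] (h[2] = 0 is the target).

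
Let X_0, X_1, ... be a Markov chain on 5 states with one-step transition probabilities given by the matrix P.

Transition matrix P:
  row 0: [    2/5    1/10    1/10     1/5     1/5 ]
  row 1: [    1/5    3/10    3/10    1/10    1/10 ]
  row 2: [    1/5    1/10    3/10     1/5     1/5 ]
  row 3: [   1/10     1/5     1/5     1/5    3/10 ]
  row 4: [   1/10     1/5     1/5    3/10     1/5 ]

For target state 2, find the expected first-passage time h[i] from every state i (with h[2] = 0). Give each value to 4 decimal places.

h = [5.6923, 4.4615, 0.0000, 4.9231, 4.9231]

First-step conditioning: h[2] = 0; for i ≠ 2, h[i] = 1 + Σ_k P[i][k]·h[k].
  h[0] = 1 + 2/5·h[0] + 1/10·h[1] + 1/5·h[3] + 1/5·h[4]
  h[1] = 1 + 1/5·h[0] + 3/10·h[1] + 1/10·h[3] + 1/10·h[4]
  h[3] = 1 + 1/10·h[0] + 1/5·h[1] + 1/5·h[3] + 3/10·h[4]
  h[4] = 1 + 1/10·h[0] + 1/5·h[1] + 3/10·h[3] + 1/5·h[4]
Solving the 4×4 linear system over states ≠ 2 gives exactly h = [74/13, 58/13, 0, 64/13, 64/13] (h[2] = 0 is the target).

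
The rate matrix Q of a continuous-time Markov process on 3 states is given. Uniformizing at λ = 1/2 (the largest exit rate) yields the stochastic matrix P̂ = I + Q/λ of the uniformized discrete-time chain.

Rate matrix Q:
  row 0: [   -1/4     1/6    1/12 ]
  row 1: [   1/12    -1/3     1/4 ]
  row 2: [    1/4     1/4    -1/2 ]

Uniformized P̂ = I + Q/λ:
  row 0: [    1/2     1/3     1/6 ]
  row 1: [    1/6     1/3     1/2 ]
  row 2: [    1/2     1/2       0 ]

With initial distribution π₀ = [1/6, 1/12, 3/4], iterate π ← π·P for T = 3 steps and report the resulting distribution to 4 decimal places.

π = [0.3850, 0.3846, 0.2303]

t=0: π = [0.1667, 0.0833, 0.7500]
t=1: π = [0.4722, 0.4583, 0.0694]
t=2: π = [0.3472, 0.3449, 0.3079]
t=3: π = [0.3850, 0.3846, 0.2303]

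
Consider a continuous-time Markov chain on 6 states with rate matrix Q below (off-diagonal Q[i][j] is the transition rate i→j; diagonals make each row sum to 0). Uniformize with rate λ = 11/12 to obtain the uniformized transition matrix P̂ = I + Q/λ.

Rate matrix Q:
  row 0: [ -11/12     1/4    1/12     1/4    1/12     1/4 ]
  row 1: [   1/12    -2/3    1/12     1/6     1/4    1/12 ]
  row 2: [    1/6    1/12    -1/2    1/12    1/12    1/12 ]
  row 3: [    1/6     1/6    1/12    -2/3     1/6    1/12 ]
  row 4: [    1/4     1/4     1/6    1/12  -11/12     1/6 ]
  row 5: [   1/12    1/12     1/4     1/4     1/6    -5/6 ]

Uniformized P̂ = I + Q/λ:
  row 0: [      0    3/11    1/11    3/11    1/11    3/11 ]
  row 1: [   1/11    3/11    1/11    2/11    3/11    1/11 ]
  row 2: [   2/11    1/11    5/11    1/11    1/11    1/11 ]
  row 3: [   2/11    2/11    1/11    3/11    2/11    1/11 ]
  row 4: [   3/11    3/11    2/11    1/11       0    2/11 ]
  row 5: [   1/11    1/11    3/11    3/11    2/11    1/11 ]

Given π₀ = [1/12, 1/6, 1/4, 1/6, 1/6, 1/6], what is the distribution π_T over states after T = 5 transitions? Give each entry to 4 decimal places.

π = [0.1398, 0.1952, 0.2005, 0.1926, 0.1426, 0.1293]

t=0: π = [0.0833, 0.1667, 0.2500, 0.1667, 0.1667, 0.1667]
t=1: π = [0.1515, 0.1818, 0.2273, 0.1818, 0.1364, 0.1212]
t=2: π = [0.1391, 0.1928, 0.2080, 0.1901, 0.1391, 0.1309]
t=3: π = [0.1397, 0.1938, 0.2030, 0.1921, 0.1425, 0.1289]
t=4: π = [0.1400, 0.1949, 0.2011, 0.1923, 0.1424, 0.1293]
t=5: π = [0.1398, 0.1952, 0.2005, 0.1926, 0.1426, 0.1293]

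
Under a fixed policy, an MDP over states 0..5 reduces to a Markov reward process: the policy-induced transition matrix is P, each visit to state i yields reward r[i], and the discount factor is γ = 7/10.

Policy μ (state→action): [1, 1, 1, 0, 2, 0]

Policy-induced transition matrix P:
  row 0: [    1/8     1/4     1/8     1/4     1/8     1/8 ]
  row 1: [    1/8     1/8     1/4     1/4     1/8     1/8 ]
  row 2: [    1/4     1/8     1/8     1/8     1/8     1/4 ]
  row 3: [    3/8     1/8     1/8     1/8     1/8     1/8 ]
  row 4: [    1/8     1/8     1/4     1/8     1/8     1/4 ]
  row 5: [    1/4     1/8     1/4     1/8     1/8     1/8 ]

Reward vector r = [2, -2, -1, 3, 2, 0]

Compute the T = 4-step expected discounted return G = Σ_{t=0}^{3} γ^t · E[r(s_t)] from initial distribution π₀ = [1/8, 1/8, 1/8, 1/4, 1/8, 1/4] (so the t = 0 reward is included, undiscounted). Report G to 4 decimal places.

G = 1.9579

t=0: π = [0.1250, 0.1250, 0.1250, 0.2500, 0.1250, 0.2500], E[r] = 0.8750, γ^t·E[r] = 0.875000, running G = 0.875000
t=1: π = [0.2344, 0.1406, 0.1875, 0.1563, 0.1250, 0.1563], E[r] = 0.7188, γ^t·E[r] = 0.503125, running G = 1.378125
t=2: π = [0.2070, 0.1543, 0.1777, 0.1719, 0.1250, 0.1641], E[r] = 0.6934, γ^t·E[r] = 0.339746, running G = 1.717871
t=3: π = [0.2107, 0.1509, 0.1804, 0.1702, 0.1250, 0.1628], E[r] = 0.6997, γ^t·E[r] = 0.240000, running G = 1.957871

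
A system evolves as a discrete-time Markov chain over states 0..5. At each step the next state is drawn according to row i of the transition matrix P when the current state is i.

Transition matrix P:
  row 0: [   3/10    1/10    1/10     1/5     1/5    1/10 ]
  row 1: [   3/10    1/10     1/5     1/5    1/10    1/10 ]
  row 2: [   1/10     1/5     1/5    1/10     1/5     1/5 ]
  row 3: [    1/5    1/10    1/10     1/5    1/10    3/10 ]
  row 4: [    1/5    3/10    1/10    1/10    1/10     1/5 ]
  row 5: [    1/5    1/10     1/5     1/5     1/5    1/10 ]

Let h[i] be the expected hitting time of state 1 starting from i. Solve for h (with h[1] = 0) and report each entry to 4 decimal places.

First-step conditioning: h[1] = 0; for i ≠ 1, h[i] = 1 + Σ_k P[i][k]·h[k].
  h[0] = 1 + 3/10·h[0] + 1/10·h[2] + 1/5·h[3] + 1/5·h[4] + 1/10·h[5]
  h[2] = 1 + 1/10·h[0] + 1/5·h[2] + 1/10·h[3] + 1/5·h[4] + 1/5·h[5]
  h[3] = 1 + 1/5·h[0] + 1/10·h[2] + 1/5·h[3] + 1/10·h[4] + 3/10·h[5]
  h[4] = 1 + 1/5·h[0] + 1/10·h[2] + 1/10·h[3] + 1/10·h[4] + 1/5·h[5]
  h[5] = 1 + 1/5·h[0] + 1/5·h[2] + 1/5·h[3] + 1/5·h[4] + 1/10·h[5]
Solving the 5×5 linear system over states ≠ 1 gives exactly h = [97220/14213, 0, 86120/14213, 98790/14213, 1300/233, 96110/14213] (h[1] = 0 is the target).

h = [6.8402, 0.0000, 6.0592, 6.9507, 5.5794, 6.7621]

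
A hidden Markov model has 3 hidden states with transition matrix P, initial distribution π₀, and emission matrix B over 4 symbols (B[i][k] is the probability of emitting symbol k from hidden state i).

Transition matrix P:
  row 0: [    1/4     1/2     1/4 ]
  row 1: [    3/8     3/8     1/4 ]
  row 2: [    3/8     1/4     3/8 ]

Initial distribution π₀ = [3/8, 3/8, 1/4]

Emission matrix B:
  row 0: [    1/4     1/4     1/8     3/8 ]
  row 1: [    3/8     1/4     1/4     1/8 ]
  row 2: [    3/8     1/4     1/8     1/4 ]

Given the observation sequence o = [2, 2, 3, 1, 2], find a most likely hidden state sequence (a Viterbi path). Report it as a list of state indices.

path = [1, 1, 0, 1, 1]

t=0: δ = [4.688e-02, 9.375e-02, 3.125e-02]  (obs o_0=2)
t=1: δ = [4.395e-03, 8.789e-03, 2.930e-03]  ψ = [1, 1, 1]  (obs o_1=2)
t=2: δ = [1.236e-03, 4.120e-04, 5.493e-04]  ψ = [1, 1, 1]  (obs o_2=3)
t=3: δ = [7.725e-05, 1.545e-04, 7.725e-05]  ψ = [0, 0, 0]  (obs o_3=1)
t=4: δ = [7.242e-06, 1.448e-05, 4.828e-06]  ψ = [1, 1, 1]  (obs o_4=2)
backtrack: best end state = 1; path = [1, 1, 0, 1, 1]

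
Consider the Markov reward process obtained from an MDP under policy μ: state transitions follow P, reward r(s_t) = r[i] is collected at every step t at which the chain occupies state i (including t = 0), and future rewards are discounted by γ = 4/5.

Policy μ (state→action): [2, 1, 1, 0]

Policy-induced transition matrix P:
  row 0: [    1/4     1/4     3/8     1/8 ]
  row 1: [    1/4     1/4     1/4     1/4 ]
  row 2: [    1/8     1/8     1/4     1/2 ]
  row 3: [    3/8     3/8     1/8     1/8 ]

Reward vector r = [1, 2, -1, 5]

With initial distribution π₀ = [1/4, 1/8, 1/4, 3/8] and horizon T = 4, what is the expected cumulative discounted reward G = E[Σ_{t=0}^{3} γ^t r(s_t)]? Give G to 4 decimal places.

G = 5.5155

t=0: π = [0.2500, 0.1250, 0.2500, 0.3750], E[r] = 2.1250, γ^t·E[r] = 2.125000, running G = 2.125000
t=1: π = [0.2656, 0.2656, 0.2344, 0.2344], E[r] = 1.7344, γ^t·E[r] = 1.387500, running G = 3.512500
t=2: π = [0.2500, 0.2500, 0.2539, 0.2461], E[r] = 1.7266, γ^t·E[r] = 1.105000, running G = 4.617500
t=3: π = [0.2490, 0.2490, 0.2505, 0.2515], E[r] = 1.7539, γ^t·E[r] = 0.898000, running G = 5.515500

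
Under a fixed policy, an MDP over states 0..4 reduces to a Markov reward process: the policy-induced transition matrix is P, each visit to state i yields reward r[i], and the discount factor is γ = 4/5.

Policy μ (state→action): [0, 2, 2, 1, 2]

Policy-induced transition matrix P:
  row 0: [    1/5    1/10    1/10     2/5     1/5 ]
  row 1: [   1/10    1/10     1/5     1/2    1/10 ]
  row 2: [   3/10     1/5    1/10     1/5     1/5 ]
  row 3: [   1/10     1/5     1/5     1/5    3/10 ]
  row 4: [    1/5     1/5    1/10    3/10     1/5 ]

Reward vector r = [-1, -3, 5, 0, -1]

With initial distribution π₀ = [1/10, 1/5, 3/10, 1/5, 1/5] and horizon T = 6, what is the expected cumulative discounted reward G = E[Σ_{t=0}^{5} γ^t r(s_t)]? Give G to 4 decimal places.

G = 0.1702

t=0: π = [0.1000, 0.2000, 0.3000, 0.2000, 0.2000], E[r] = 0.6000, γ^t·E[r] = 0.600000, running G = 0.600000
t=1: π = [0.1900, 0.1700, 0.1400, 0.3000, 0.2000], E[r] = -0.2000, γ^t·E[r] = -0.160000, running G = 0.440000
t=2: π = [0.1670, 0.1640, 0.1470, 0.3090, 0.2130], E[r] = -0.1370, γ^t·E[r] = -0.087680, running G = 0.352320
t=3: π = [0.1674, 0.1669, 0.1473, 0.3039, 0.2145], E[r] = -0.1461, γ^t·E[r] = -0.074803, running G = 0.277517
t=4: π = [0.1677, 0.1666, 0.1471, 0.3050, 0.2137], E[r] = -0.1457, γ^t·E[r] = -0.059662, running G = 0.217854
t=5: π = [0.1676, 0.1666, 0.1472, 0.3049, 0.2138], E[r] = -0.1453, γ^t·E[r] = -0.047626, running G = 0.170228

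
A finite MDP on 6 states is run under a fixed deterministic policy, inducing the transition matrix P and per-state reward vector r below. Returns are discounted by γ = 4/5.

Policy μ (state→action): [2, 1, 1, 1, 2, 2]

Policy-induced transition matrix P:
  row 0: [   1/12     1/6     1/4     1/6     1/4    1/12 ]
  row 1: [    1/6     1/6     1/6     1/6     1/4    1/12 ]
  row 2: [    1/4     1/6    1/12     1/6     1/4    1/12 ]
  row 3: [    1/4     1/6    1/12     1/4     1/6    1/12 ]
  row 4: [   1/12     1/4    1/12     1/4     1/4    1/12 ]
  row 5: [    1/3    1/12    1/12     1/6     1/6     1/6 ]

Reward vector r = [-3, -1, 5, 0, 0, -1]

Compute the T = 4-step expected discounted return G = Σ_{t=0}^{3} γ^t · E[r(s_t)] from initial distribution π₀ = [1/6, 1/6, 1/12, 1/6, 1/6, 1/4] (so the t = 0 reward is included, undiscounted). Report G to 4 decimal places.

G = -0.8693

t=0: π = [0.1667, 0.1667, 0.0833, 0.1667, 0.1667, 0.2500], E[r] = -0.5000, γ^t·E[r] = -0.500000, running G = -0.500000
t=1: π = [0.2014, 0.1597, 0.1250, 0.1944, 0.2153, 0.1042], E[r] = -0.2431, γ^t·E[r] = -0.194444, running G = -0.694444
t=2: π = [0.1759, 0.1759, 0.1302, 0.2008, 0.2251, 0.0920], E[r] = -0.1447, γ^t·E[r] = -0.092593, running G = -0.787037
t=3: π = [0.1762, 0.1778, 0.1273, 0.2022, 0.2256, 0.0910], E[r] = -0.1607, γ^t·E[r] = -0.082272, running G = -0.869309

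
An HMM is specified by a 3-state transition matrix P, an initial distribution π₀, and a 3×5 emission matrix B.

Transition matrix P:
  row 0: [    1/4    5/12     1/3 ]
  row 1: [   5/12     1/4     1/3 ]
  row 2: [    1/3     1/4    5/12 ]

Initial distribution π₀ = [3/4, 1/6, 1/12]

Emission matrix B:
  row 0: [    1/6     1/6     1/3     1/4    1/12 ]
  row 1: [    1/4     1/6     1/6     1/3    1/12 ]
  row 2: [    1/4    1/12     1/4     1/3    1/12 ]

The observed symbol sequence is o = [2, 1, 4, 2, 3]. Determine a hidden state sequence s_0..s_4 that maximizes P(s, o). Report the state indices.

t=0: δ = [2.500e-01, 2.778e-02, 2.083e-02]  (obs o_0=2)
t=1: δ = [1.042e-02, 1.736e-02, 6.944e-03]  ψ = [0, 0, 0]  (obs o_1=1)
t=2: δ = [6.028e-04, 3.617e-04, 4.823e-04]  ψ = [1, 0, 1]  (obs o_2=4)
t=3: δ = [5.358e-05, 4.186e-05, 5.023e-05]  ψ = [2, 0, 0]  (obs o_3=2)
t=4: δ = [4.361e-06, 7.442e-06, 6.977e-06]  ψ = [1, 0, 2]  (obs o_4=3)
backtrack: best end state = 1; path = [0, 1, 2, 0, 1]

path = [0, 1, 2, 0, 1]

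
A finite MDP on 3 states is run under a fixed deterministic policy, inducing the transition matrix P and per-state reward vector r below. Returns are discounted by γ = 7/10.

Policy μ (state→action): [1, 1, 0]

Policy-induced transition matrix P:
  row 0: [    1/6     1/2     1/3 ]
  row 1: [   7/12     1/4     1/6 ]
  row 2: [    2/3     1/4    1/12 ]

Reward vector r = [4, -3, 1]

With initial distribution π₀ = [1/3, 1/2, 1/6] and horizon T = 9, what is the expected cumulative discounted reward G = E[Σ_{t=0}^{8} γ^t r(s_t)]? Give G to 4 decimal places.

t=0: π = [0.3333, 0.5000, 0.1667], E[r] = 0.0000, γ^t·E[r] = 0.000000, running G = 0.000000
t=1: π = [0.4583, 0.3333, 0.2083], E[r] = 1.0417, γ^t·E[r] = 0.729167, running G = 0.729167
t=2: π = [0.4097, 0.3646, 0.2257], E[r] = 0.7708, γ^t·E[r] = 0.377708, running G = 1.106875
t=3: π = [0.4314, 0.3524, 0.2161], E[r] = 0.8845, γ^t·E[r] = 0.303400, running G = 1.410275
t=4: π = [0.4216, 0.3579, 0.2206], E[r] = 0.8333, γ^t·E[r] = 0.200083, running G = 1.610359
t=5: π = [0.4261, 0.3554, 0.2186], E[r] = 0.8566, γ^t·E[r] = 0.143964, running G = 1.754323
t=6: π = [0.4240, 0.3565, 0.2195], E[r] = 0.8460, γ^t·E[r] = 0.099533, running G = 1.853856
t=7: π = [0.4249, 0.3560, 0.2190], E[r] = 0.8508, γ^t·E[r] = 0.070068, running G = 1.923924
t=8: π = [0.4245, 0.3562, 0.2192], E[r] = 0.8486, γ^t·E[r] = 0.048922, running G = 1.972846

G = 1.9728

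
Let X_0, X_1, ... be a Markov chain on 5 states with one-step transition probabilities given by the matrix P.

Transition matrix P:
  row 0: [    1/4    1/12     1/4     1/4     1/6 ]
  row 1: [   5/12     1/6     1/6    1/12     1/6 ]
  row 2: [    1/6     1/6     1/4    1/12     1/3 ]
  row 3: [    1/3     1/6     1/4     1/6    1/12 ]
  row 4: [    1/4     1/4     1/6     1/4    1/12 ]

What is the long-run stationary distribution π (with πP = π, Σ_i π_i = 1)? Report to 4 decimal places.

π = [0.2723, 0.1585, 0.2222, 0.1722, 0.1748]

Balance equations π_j = Σ_i π_i·P[i][j]:
  π_0 = 1/4·π_0 + 5/12·π_1 + 1/6·π_2 + 1/3·π_3 + 1/4·π_4
  π_1 = 1/12·π_0 + 1/6·π_1 + 1/6·π_2 + 1/6·π_3 + 1/4·π_4
  π_2 = 1/4·π_0 + 1/6·π_1 + 1/4·π_2 + 1/4·π_3 + 1/6·π_4
  π_3 = 1/4·π_0 + 1/12·π_1 + 1/12·π_2 + 1/6·π_3 + 1/4·π_4
  normalize: π_0 + π_1 + π_2 + π_3 + π_4 = 1
Solving the linear system gives exactly π = [419/1539, 244/1539, 2/9, 265/1539, 269/1539].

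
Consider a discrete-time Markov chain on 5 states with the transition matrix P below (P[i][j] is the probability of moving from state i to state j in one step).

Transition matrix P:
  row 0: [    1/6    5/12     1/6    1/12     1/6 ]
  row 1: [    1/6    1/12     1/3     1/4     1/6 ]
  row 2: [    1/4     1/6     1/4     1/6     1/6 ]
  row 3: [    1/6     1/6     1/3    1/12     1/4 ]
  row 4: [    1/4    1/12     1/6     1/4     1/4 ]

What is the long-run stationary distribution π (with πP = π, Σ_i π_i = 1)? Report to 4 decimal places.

π = [0.2036, 0.1857, 0.2461, 0.1676, 0.1971]

Balance equations π_j = Σ_i π_i·P[i][j]:
  π_0 = 1/6·π_0 + 1/6·π_1 + 1/4·π_2 + 1/6·π_3 + 1/4·π_4
  π_1 = 5/12·π_0 + 1/12·π_1 + 1/6·π_2 + 1/6·π_3 + 1/12·π_4
  π_2 = 1/6·π_0 + 1/3·π_1 + 1/4·π_2 + 1/3·π_3 + 1/6·π_4
  π_3 = 1/12·π_0 + 1/4·π_1 + 1/6·π_2 + 1/12·π_3 + 1/4·π_4
  normalize: π_0 + π_1 + π_2 + π_3 + π_4 = 1
Solving the linear system gives exactly π = [4953/24328, 4517/24328, 2993/12164, 2039/12164, 2397/12164].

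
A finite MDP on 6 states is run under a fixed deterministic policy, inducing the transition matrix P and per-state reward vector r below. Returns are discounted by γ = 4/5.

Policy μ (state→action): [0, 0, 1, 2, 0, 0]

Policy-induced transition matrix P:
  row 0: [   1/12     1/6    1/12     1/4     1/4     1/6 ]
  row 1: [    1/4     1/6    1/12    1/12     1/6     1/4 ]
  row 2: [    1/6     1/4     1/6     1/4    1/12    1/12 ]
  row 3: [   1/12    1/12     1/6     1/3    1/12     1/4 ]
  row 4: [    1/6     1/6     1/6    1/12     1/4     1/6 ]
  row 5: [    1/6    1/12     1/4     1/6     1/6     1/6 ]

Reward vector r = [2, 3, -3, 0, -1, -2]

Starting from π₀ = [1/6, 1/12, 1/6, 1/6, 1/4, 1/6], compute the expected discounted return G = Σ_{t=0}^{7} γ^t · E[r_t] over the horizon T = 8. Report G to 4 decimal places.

G = -1.2978

t=0: π = [0.1667, 0.0833, 0.1667, 0.1667, 0.2500, 0.1667], E[r] = -0.5000, γ^t·E[r] = -0.500000, running G = -0.500000
t=1: π = [0.1458, 0.1528, 0.1597, 0.1944, 0.1736, 0.1736], E[r] = -0.2500, γ^t·E[r] = -0.200000, running G = -0.700000
t=2: π = [0.1510, 0.1493, 0.1563, 0.1973, 0.1638, 0.1823], E[r] = -0.2471, γ^t·E[r] = -0.158148, running G = -0.858148
t=3: π = [0.1501, 0.1481, 0.1568, 0.1991, 0.1634, 0.1825], E[r] = -0.2547, γ^t·E[r] = -0.130395, running G = -0.988543
t=4: π = [0.1499, 0.1479, 0.1570, 0.1995, 0.1631, 0.1825], E[r] = -0.2557, γ^t·E[r] = -0.104719, running G = -1.093263
t=5: π = [0.1499, 0.1479, 0.1571, 0.1996, 0.1630, 0.1825], E[r] = -0.2558, γ^t·E[r] = -0.083806, running G = -1.177068
t=6: π = [0.1499, 0.1479, 0.1571, 0.1996, 0.1630, 0.1825], E[r] = -0.2558, γ^t·E[r] = -0.067055, running G = -1.244123
t=7: π = [0.1499, 0.1479, 0.1571, 0.1996, 0.1630, 0.1825], E[r] = -0.2558, γ^t·E[r] = -0.053647, running G = -1.297770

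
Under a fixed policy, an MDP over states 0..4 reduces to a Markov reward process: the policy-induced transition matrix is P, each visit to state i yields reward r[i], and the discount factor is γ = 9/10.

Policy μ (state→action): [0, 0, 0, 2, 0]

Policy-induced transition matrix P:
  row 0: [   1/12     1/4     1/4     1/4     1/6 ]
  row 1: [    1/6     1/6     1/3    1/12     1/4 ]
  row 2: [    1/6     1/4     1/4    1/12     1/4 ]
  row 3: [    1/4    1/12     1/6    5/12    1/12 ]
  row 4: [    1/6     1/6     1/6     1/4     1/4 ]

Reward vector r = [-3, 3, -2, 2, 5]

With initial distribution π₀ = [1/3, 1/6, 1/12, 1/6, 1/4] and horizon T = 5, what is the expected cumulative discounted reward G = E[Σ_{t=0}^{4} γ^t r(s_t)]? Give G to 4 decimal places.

t=0: π = [0.3333, 0.1667, 0.0833, 0.1667, 0.2500], E[r] = 0.9167, γ^t·E[r] = 0.916667, running G = 0.916667
t=1: π = [0.1528, 0.1875, 0.2292, 0.2361, 0.1944], E[r] = 1.0903, γ^t·E[r] = 0.981250, running G = 1.897917
t=2: π = [0.1736, 0.1788, 0.2297, 0.2199, 0.1979], E[r] = 0.9855, γ^t·E[r] = 0.798281, running G = 2.696198
t=3: π = [0.1705, 0.1820, 0.2301, 0.2186, 0.1989], E[r] = 1.0056, γ^t·E[r] = 0.733113, running G = 3.429311
t=4: π = [0.1707, 0.1818, 0.2304, 0.2178, 0.1994], E[r] = 1.0051, γ^t·E[r] = 0.659430, running G = 4.088741

G = 4.0887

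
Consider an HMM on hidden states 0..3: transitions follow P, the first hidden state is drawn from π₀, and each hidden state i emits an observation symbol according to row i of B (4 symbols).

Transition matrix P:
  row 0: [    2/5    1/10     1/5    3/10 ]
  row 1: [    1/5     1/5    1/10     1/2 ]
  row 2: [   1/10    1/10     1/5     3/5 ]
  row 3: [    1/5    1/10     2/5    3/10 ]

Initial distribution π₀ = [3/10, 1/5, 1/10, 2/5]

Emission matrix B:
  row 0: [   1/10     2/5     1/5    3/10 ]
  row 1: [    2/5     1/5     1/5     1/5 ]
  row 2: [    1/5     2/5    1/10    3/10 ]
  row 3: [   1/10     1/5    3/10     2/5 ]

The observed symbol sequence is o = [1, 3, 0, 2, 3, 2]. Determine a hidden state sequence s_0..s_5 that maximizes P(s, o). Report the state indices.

path = [0, 3, 2, 3, 2, 3]

t=0: δ = [1.200e-01, 4.000e-02, 4.000e-02, 8.000e-02]  (obs o_0=1)
t=1: δ = [1.440e-02, 2.400e-03, 9.600e-03, 1.440e-02]  ψ = [0, 0, 3, 0]  (obs o_1=3)
t=2: δ = [5.760e-04, 5.760e-04, 1.152e-03, 5.760e-04]  ψ = [0, 0, 3, 2]  (obs o_2=0)
t=3: δ = [4.608e-05, 2.304e-05, 2.304e-05, 2.074e-04]  ψ = [0, 1, 2, 2]  (obs o_3=2)
t=4: δ = [1.244e-05, 4.147e-06, 2.488e-05, 2.488e-05]  ψ = [3, 3, 3, 3]  (obs o_4=3)
t=5: δ = [9.953e-07, 4.977e-07, 9.953e-07, 4.479e-06]  ψ = [0, 2, 3, 2]  (obs o_5=2)
backtrack: best end state = 3; path = [0, 3, 2, 3, 2, 3]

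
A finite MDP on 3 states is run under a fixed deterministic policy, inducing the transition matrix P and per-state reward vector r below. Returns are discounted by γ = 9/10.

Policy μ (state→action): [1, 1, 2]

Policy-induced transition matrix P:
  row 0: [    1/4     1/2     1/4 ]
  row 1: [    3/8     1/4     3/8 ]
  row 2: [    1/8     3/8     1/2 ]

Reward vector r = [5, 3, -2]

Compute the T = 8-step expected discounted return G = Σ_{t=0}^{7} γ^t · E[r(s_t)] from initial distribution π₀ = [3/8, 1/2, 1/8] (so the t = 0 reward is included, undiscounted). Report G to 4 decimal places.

G = 10.6744

t=0: π = [0.3750, 0.5000, 0.1250], E[r] = 3.1250, γ^t·E[r] = 3.125000, running G = 3.125000
t=1: π = [0.2969, 0.3594, 0.3438], E[r] = 1.8750, γ^t·E[r] = 1.687500, running G = 4.812500
t=2: π = [0.2520, 0.3672, 0.3809], E[r] = 1.5996, γ^t·E[r] = 1.295684, running G = 6.108184
t=3: π = [0.2483, 0.3606, 0.3911], E[r] = 1.5410, γ^t·E[r] = 1.123400, running G = 7.231584
t=4: π = [0.2462, 0.3610, 0.3929], E[r] = 1.5281, γ^t·E[r] = 1.002591, running G = 8.234175
t=5: π = [0.2460, 0.3607, 0.3933], E[r] = 1.5254, γ^t·E[r] = 0.900710, running G = 9.134885
t=6: π = [0.2459, 0.3607, 0.3934], E[r] = 1.5248, γ^t·E[r] = 0.810317, running G = 9.945202
t=7: π = [0.2459, 0.3607, 0.3934], E[r] = 1.5246, γ^t·E[r] = 0.729224, running G = 10.674426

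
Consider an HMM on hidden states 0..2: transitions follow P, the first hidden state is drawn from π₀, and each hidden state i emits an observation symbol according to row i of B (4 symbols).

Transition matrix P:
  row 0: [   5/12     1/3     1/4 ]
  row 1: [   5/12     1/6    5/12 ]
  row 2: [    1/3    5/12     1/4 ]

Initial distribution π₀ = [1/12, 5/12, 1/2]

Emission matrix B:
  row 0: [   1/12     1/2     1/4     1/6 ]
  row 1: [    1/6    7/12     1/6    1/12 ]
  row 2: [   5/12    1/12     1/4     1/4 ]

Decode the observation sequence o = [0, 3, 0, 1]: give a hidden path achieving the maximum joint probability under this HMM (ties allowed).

t=0: δ = [6.944e-03, 6.944e-02, 2.083e-01]  (obs o_0=0)
t=1: δ = [1.157e-02, 7.234e-03, 1.302e-02]  ψ = [2, 2, 2]  (obs o_1=3)
t=2: δ = [4.019e-04, 9.042e-04, 1.356e-03]  ψ = [0, 2, 2]  (obs o_2=0)
t=3: δ = [2.261e-04, 3.297e-04, 3.140e-05]  ψ = [2, 2, 1]  (obs o_3=1)
backtrack: best end state = 1; path = [2, 2, 2, 1]

path = [2, 2, 2, 1]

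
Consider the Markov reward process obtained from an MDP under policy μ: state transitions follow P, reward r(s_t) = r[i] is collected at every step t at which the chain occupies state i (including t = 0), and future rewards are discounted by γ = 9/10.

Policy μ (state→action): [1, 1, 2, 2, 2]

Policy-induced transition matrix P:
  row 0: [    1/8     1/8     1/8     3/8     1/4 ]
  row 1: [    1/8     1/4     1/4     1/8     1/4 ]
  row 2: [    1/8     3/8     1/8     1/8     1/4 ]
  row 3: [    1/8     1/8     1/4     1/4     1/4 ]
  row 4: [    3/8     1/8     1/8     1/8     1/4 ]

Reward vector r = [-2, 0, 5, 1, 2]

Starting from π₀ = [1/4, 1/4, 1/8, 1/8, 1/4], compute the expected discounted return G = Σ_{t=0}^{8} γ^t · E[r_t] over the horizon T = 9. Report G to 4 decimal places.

t=0: π = [0.2500, 0.2500, 0.1250, 0.1250, 0.2500], E[r] = 0.7500, γ^t·E[r] = 0.750000, running G = 0.750000
t=1: π = [0.1875, 0.1875, 0.1719, 0.2031, 0.2500], E[r] = 1.1875, γ^t·E[r] = 1.068750, running G = 1.818750
t=2: π = [0.1875, 0.1914, 0.1738, 0.1973, 0.2500], E[r] = 1.1914, γ^t·E[r] = 0.965039, running G = 2.783789
t=3: π = [0.1875, 0.1924, 0.1736, 0.1965, 0.2500], E[r] = 1.1895, γ^t·E[r] = 0.867111, running G = 3.650900
t=4: π = [0.1875, 0.1924, 0.1736, 0.1964, 0.2500], E[r] = 1.1895, γ^t·E[r] = 0.780440, running G = 4.431341
t=5: π = [0.1875, 0.1925, 0.1736, 0.1964, 0.2500], E[r] = 1.1895, γ^t·E[r] = 0.702378, running G = 5.133719
t=6: π = [0.1875, 0.1925, 0.1736, 0.1964, 0.2500], E[r] = 1.1895, γ^t·E[r] = 0.632141, running G = 5.765860
t=7: π = [0.1875, 0.1925, 0.1736, 0.1964, 0.2500], E[r] = 1.1895, γ^t·E[r] = 0.568927, running G = 6.334786
t=8: π = [0.1875, 0.1925, 0.1736, 0.1964, 0.2500], E[r] = 1.1895, γ^t·E[r] = 0.512034, running G = 6.846820

G = 6.8468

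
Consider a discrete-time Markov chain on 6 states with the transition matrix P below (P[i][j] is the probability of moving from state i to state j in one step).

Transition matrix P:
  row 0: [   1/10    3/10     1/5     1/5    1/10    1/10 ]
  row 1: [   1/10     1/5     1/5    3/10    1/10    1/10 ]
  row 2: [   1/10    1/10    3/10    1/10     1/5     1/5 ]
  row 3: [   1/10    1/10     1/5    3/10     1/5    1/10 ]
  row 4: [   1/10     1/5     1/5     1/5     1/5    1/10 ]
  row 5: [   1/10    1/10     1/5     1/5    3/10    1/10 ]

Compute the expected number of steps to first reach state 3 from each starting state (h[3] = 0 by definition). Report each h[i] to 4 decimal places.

h = [5.0683, 4.6075, 5.7509, 0.0000, 5.1195, 5.1706]

First-step conditioning: h[3] = 0; for i ≠ 3, h[i] = 1 + Σ_k P[i][k]·h[k].
  h[0] = 1 + 1/10·h[0] + 3/10·h[1] + 1/5·h[2] + 1/10·h[4] + 1/10·h[5]
  h[1] = 1 + 1/10·h[0] + 1/5·h[1] + 1/5·h[2] + 1/10·h[4] + 1/10·h[5]
  h[2] = 1 + 1/10·h[0] + 1/10·h[1] + 3/10·h[2] + 1/5·h[4] + 1/5·h[5]
  h[4] = 1 + 1/10·h[0] + 1/5·h[1] + 1/5·h[2] + 1/5·h[4] + 1/10·h[5]
  h[5] = 1 + 1/10·h[0] + 1/10·h[1] + 1/5·h[2] + 3/10·h[4] + 1/10·h[5]
Solving the 5×5 linear system over states ≠ 3 gives exactly h = [1485/293, 1350/293, 1685/293, 0, 1500/293, 1515/293] (h[3] = 0 is the target).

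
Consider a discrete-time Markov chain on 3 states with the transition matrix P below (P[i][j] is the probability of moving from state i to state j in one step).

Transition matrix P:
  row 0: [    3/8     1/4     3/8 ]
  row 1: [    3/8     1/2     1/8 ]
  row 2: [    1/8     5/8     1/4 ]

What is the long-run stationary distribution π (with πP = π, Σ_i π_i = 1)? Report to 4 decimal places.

π = [0.3167, 0.4500, 0.2333]

Balance equations π_j = Σ_i π_i·P[i][j]:
  π_0 = 3/8·π_0 + 3/8·π_1 + 1/8·π_2
  π_1 = 1/4·π_0 + 1/2·π_1 + 5/8·π_2
  normalize: π_0 + π_1 + π_2 = 1
Solving the linear system gives exactly π = [19/60, 9/20, 7/30].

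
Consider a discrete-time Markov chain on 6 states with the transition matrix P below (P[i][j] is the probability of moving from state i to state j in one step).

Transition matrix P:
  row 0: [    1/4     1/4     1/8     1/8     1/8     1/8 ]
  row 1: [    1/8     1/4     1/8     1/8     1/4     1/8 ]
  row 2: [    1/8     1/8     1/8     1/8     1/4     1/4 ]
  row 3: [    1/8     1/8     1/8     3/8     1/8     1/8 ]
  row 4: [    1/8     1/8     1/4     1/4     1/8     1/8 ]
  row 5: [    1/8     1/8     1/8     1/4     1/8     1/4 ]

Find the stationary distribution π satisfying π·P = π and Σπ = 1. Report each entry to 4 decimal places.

Balance equations π_j = Σ_i π_i·P[i][j]:
  π_0 = 1/4·π_0 + 1/8·π_1 + 1/8·π_2 + 1/8·π_3 + 1/8·π_4 + 1/8·π_5
  π_1 = 1/4·π_0 + 1/4·π_1 + 1/8·π_2 + 1/8·π_3 + 1/8·π_4 + 1/8·π_5
  π_2 = 1/8·π_0 + 1/8·π_1 + 1/8·π_2 + 1/8·π_3 + 1/4·π_4 + 1/8·π_5
  π_3 = 1/8·π_0 + 1/8·π_1 + 1/8·π_2 + 3/8·π_3 + 1/4·π_4 + 1/4·π_5
  π_4 = 1/8·π_0 + 1/4·π_1 + 1/4·π_2 + 1/8·π_3 + 1/8·π_4 + 1/8·π_5
  normalize: π_0 + π_1 + π_2 + π_3 + π_4 + π_5 = 1
Solving the linear system gives exactly π = [1/7, 8/49, 449/3087, 4780/21609, 505/3087, 3536/21609].

π = [0.1429, 0.1633, 0.1454, 0.2212, 0.1636, 0.1636]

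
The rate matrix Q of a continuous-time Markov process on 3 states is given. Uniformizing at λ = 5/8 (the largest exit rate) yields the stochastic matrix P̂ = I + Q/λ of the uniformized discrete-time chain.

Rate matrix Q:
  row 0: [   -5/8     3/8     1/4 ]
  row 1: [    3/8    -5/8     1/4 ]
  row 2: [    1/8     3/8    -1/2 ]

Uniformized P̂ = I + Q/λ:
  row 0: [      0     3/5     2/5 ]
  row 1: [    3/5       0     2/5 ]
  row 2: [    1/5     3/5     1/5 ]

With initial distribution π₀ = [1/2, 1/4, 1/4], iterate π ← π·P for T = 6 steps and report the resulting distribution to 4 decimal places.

π = [0.2975, 0.3692, 0.3333]

t=0: π = [0.5000, 0.2500, 0.2500]
t=1: π = [0.2000, 0.4500, 0.3500]
t=2: π = [0.3400, 0.3300, 0.3300]
t=3: π = [0.2640, 0.4020, 0.3340]
t=4: π = [0.3080, 0.3588, 0.3332]
t=5: π = [0.2819, 0.3847, 0.3334]
t=6: π = [0.2975, 0.3692, 0.3333]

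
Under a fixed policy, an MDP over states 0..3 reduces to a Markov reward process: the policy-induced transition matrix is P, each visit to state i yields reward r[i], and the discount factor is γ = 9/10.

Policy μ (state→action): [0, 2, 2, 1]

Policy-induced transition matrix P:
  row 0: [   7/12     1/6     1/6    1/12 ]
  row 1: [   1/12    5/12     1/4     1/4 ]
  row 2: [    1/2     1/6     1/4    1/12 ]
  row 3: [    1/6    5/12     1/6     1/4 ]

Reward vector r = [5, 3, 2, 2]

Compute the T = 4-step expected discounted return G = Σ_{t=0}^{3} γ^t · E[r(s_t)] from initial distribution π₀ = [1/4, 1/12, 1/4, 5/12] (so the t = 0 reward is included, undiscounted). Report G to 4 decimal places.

t=0: π = [0.2500, 0.0833, 0.2500, 0.4167], E[r] = 2.8333, γ^t·E[r] = 2.833333, running G = 2.833333
t=1: π = [0.3472, 0.2917, 0.1944, 0.1667], E[r] = 3.3333, γ^t·E[r] = 3.000000, running G = 5.833333
t=2: π = [0.3519, 0.2813, 0.2072, 0.1597], E[r] = 3.3368, γ^t·E[r] = 2.702813, running G = 8.536146
t=3: π = [0.3589, 0.2769, 0.2074, 0.1568], E[r] = 3.3536, γ^t·E[r] = 2.444766, running G = 10.980911

G = 10.9809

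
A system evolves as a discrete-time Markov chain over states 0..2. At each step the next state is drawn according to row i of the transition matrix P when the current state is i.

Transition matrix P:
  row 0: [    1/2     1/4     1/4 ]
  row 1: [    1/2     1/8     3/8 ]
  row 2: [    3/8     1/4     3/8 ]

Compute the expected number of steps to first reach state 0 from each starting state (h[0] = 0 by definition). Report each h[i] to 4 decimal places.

h = [0.0000, 2.2069, 2.4828]

First-step conditioning: h[0] = 0; for i ≠ 0, h[i] = 1 + Σ_k P[i][k]·h[k].
  h[1] = 1 + 1/8·h[1] + 3/8·h[2]
  h[2] = 1 + 1/4·h[1] + 3/8·h[2]
Solving the 2×2 linear system over states ≠ 0 gives exactly h = [0, 64/29, 72/29] (h[0] = 0 is the target).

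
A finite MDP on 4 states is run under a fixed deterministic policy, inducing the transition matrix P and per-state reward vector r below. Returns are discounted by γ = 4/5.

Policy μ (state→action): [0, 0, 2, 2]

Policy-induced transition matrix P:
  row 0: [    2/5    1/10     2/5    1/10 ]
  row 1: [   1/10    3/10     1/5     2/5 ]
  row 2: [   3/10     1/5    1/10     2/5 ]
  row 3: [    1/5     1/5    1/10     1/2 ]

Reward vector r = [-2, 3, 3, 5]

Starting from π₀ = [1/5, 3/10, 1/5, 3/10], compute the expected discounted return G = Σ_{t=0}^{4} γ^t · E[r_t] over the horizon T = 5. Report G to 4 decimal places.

t=0: π = [0.2000, 0.3000, 0.2000, 0.3000], E[r] = 2.6000, γ^t·E[r] = 2.600000, running G = 2.600000
t=1: π = [0.2300, 0.2100, 0.1900, 0.3700], E[r] = 2.5900, γ^t·E[r] = 2.072000, running G = 4.672000
t=2: π = [0.2440, 0.1980, 0.1900, 0.3680], E[r] = 2.5160, γ^t·E[r] = 1.610240, running G = 6.282240
t=3: π = [0.2480, 0.1954, 0.1930, 0.3636], E[r] = 2.4872, γ^t·E[r] = 1.273446, running G = 7.555686
t=4: π = [0.2494, 0.1947, 0.1939, 0.3620], E[r] = 2.4771, γ^t·E[r] = 1.014628, running G = 8.570315

G = 8.5703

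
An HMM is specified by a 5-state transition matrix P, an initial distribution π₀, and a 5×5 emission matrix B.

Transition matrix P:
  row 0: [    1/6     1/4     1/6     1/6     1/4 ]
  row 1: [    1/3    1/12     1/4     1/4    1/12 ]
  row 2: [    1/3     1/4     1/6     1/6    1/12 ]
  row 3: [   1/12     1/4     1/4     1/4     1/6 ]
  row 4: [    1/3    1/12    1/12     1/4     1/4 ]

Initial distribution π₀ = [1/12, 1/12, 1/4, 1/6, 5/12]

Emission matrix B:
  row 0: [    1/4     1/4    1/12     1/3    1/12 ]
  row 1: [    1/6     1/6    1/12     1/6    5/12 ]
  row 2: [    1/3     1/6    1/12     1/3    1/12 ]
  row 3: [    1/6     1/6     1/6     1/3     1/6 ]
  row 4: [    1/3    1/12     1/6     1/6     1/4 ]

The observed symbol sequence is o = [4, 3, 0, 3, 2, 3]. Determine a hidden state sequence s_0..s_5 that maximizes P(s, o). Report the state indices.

t=0: δ = [6.944e-03, 3.472e-02, 2.083e-02, 2.778e-02, 1.042e-01]  (obs o_0=4)
t=1: δ = [1.157e-02, 1.447e-03, 2.894e-03, 8.681e-03, 4.340e-03]  ψ = [4, 4, 1, 4, 4]  (obs o_1=3)
t=2: δ = [4.823e-04, 4.823e-04, 7.234e-04, 3.617e-04, 9.645e-04]  ψ = [0, 0, 3, 3, 0]  (obs o_2=0)
t=3: δ = [1.072e-04, 3.014e-05, 4.019e-05, 8.038e-05, 4.019e-05]  ψ = [4, 2, 1, 4, 4]  (obs o_3=3)
t=4: δ = [1.488e-06, 2.233e-06, 1.674e-06, 3.349e-06, 4.465e-06]  ψ = [0, 0, 3, 3, 0]  (obs o_4=2)
t=5: δ = [4.961e-07, 1.395e-07, 2.791e-07, 3.721e-07, 1.861e-07]  ψ = [4, 3, 3, 4, 4]  (obs o_5=3)
backtrack: best end state = 0; path = [4, 0, 4, 0, 4, 0]

path = [4, 0, 4, 0, 4, 0]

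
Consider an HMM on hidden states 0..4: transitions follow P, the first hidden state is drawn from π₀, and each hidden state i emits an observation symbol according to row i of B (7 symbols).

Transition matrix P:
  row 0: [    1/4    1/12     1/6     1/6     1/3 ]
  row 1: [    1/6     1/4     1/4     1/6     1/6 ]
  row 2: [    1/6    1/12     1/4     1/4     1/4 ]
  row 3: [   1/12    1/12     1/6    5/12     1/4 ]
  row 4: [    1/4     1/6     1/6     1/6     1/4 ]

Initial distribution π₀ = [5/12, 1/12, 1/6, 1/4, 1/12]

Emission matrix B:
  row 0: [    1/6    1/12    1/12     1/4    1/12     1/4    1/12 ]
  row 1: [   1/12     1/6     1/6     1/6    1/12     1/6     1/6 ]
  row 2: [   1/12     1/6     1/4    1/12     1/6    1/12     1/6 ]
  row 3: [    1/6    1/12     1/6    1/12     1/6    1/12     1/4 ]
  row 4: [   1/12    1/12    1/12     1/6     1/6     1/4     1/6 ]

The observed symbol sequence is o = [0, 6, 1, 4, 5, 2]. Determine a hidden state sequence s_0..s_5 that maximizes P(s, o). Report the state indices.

t=0: δ = [6.944e-02, 6.944e-03, 1.389e-02, 4.167e-02, 6.944e-03]  (obs o_0=0)
t=1: δ = [1.447e-03, 9.645e-04, 1.929e-03, 4.340e-03, 3.858e-03]  ψ = [0, 0, 0, 3, 0]  (obs o_1=6)
t=2: δ = [8.038e-05, 1.072e-04, 1.206e-04, 1.507e-04, 9.042e-05]  ψ = [4, 4, 3, 3, 3]  (obs o_2=1)
t=3: δ = [1.884e-06, 2.233e-06, 5.023e-06, 1.047e-05, 6.279e-06]  ψ = [4, 1, 2, 3, 3]  (obs o_3=4)
t=4: δ = [3.925e-07, 1.744e-07, 1.454e-07, 3.634e-07, 6.541e-07]  ψ = [4, 4, 3, 3, 3]  (obs o_4=5)
t=5: δ = [1.363e-08, 1.817e-08, 2.725e-08, 2.524e-08, 1.363e-08]  ψ = [4, 4, 4, 3, 4]  (obs o_5=2)
backtrack: best end state = 2; path = [3, 3, 3, 3, 4, 2]

path = [3, 3, 3, 3, 4, 2]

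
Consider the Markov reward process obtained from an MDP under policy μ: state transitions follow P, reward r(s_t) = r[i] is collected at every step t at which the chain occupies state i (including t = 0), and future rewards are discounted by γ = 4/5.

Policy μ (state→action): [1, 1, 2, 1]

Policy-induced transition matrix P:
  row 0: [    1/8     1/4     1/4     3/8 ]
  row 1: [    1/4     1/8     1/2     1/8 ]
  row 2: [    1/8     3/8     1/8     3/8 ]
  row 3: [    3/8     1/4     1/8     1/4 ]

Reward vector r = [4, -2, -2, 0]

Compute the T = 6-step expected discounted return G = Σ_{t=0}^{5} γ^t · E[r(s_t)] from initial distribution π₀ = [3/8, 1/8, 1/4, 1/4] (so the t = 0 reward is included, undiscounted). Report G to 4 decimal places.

G = 0.4798

t=0: π = [0.3750, 0.1250, 0.2500, 0.2500], E[r] = 0.7500, γ^t·E[r] = 0.750000, running G = 0.750000
t=1: π = [0.2031, 0.2656, 0.2188, 0.3125], E[r] = -0.1563, γ^t·E[r] = -0.125000, running G = 0.625000
t=2: π = [0.2363, 0.2441, 0.2500, 0.2695], E[r] = -0.0430, γ^t·E[r] = -0.027500, running G = 0.597500
t=3: π = [0.2229, 0.2507, 0.2461, 0.2803], E[r] = -0.1021, γ^t·E[r] = -0.052250, running G = 0.545250
t=4: π = [0.2264, 0.2494, 0.2469, 0.2773], E[r] = -0.0870, γ^t·E[r] = -0.035625, running G = 0.509625
t=5: π = [0.2255, 0.2497, 0.2468, 0.2780], E[r] = -0.0910, γ^t·E[r] = -0.029833, running G = 0.479793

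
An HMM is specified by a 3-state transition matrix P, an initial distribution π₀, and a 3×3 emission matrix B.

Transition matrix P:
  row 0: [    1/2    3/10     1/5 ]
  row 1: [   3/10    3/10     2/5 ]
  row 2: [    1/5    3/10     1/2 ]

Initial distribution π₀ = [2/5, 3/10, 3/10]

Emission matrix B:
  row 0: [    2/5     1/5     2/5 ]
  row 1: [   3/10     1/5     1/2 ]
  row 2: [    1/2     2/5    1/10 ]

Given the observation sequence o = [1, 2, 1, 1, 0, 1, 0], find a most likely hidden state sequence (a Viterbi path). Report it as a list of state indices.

t=0: δ = [8.000e-02, 6.000e-02, 1.200e-01]  (obs o_0=1)
t=1: δ = [1.600e-02, 1.800e-02, 6.000e-03]  ψ = [0, 2, 2]  (obs o_1=2)
t=2: δ = [1.600e-03, 1.080e-03, 2.880e-03]  ψ = [0, 1, 1]  (obs o_2=1)
t=3: δ = [1.600e-04, 1.728e-04, 5.760e-04]  ψ = [0, 2, 2]  (obs o_3=1)
t=4: δ = [4.608e-05, 5.184e-05, 1.440e-04]  ψ = [2, 2, 2]  (obs o_4=0)
t=5: δ = [5.760e-06, 8.640e-06, 2.880e-05]  ψ = [2, 2, 2]  (obs o_5=1)
t=6: δ = [2.304e-06, 2.592e-06, 7.200e-06]  ψ = [2, 2, 2]  (obs o_6=0)
backtrack: best end state = 2; path = [2, 1, 2, 2, 2, 2, 2]

path = [2, 1, 2, 2, 2, 2, 2]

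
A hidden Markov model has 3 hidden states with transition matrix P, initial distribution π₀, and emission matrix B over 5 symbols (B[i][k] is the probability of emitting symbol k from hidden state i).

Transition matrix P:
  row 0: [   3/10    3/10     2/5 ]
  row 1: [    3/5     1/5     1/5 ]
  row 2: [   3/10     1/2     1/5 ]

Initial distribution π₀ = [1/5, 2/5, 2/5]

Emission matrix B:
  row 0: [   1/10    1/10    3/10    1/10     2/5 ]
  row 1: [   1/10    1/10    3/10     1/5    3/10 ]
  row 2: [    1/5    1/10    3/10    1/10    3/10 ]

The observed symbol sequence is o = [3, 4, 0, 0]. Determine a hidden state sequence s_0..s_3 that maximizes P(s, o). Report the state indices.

t=0: δ = [2.000e-02, 8.000e-02, 4.000e-02]  (obs o_0=3)
t=1: δ = [1.920e-02, 6.000e-03, 4.800e-03]  ψ = [1, 2, 1]  (obs o_1=4)
t=2: δ = [5.760e-04, 5.760e-04, 1.536e-03]  ψ = [0, 0, 0]  (obs o_2=0)
t=3: δ = [4.608e-05, 7.680e-05, 6.144e-05]  ψ = [2, 2, 2]  (obs o_3=0)
backtrack: best end state = 1; path = [1, 0, 2, 1]

path = [1, 0, 2, 1]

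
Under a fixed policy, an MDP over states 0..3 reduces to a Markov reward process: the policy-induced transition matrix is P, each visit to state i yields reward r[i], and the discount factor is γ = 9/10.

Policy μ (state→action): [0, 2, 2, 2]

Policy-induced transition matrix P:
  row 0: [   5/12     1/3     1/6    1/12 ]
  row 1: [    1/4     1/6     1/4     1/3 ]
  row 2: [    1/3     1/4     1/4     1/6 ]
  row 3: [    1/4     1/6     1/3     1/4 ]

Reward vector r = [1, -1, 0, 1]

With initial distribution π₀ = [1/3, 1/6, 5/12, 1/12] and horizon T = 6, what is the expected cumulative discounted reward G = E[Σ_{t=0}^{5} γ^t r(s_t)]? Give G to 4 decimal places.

t=0: π = [0.3333, 0.1667, 0.4167, 0.0833], E[r] = 0.2500, γ^t·E[r] = 0.250000, running G = 0.250000
t=1: π = [0.3403, 0.2569, 0.2292, 0.1736], E[r] = 0.2569, γ^t·E[r] = 0.231250, running G = 0.481250
t=2: π = [0.3258, 0.2425, 0.2361, 0.1956], E[r] = 0.2789, γ^t·E[r] = 0.225938, running G = 0.707188
t=3: π = [0.3240, 0.2406, 0.2391, 0.1962], E[r] = 0.2796, γ^t·E[r] = 0.203801, running G = 0.910988
t=4: π = [0.3239, 0.2406, 0.2394, 0.1961], E[r] = 0.2795, γ^t·E[r] = 0.183355, running G = 1.094343
t=5: π = [0.3239, 0.2406, 0.2394, 0.1961], E[r] = 0.2794, γ^t·E[r] = 0.165012, running G = 1.259355

G = 1.2594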